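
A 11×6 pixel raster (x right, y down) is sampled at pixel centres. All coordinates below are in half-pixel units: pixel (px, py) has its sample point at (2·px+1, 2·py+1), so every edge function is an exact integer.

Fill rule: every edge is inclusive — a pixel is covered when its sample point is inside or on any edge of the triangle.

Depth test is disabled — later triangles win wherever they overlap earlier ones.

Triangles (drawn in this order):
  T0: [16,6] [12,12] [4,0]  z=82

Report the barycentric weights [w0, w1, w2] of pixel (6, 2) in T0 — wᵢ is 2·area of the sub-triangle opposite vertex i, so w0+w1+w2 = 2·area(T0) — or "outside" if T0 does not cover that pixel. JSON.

T0:
  2·area = 96
  edge (16, 6)→(12, 12): d=(-4,6) inclusive
  edge (12, 12)→(4, 0): d=(-8,-12) inclusive
  edge (4, 0)→(16, 6): d=(12,6) inclusive
    (2,0)@(5, 1): e=[86,4,6] → #
    (3,0)@(7, 1): e=[74,28,-6] → ·
    (2,1)@(5, 3): e=[78,-12,30] → ·
    (3,1)@(7, 3): e=[66,12,18] → #
    (4,1)@(9, 3): e=[54,36,6] → #
    (5,1)@(11, 3): e=[42,60,-6] → ·
    (3,2)@(7, 5): e=[58,-4,42] → ·
    (4,2)@(9, 5): e=[46,20,30] → #
    (5,2)@(11, 5): e=[34,44,18] → #
    (6,2)@(13, 5): e=[22,68,6] → #
    (7,2)@(15, 5): e=[10,92,-6] → ·
    (4,3)@(9, 7): e=[38,4,54] → #
  covered (12 px):
    · · # · · · · · · · ·
    · · · # # · · · · · ·
    · · · · # # # · · · ·
    · · · · # # # # · · ·
    · · · · · # # · · · ·
    · · · · · · · · · · ·

Result: [68,6,22]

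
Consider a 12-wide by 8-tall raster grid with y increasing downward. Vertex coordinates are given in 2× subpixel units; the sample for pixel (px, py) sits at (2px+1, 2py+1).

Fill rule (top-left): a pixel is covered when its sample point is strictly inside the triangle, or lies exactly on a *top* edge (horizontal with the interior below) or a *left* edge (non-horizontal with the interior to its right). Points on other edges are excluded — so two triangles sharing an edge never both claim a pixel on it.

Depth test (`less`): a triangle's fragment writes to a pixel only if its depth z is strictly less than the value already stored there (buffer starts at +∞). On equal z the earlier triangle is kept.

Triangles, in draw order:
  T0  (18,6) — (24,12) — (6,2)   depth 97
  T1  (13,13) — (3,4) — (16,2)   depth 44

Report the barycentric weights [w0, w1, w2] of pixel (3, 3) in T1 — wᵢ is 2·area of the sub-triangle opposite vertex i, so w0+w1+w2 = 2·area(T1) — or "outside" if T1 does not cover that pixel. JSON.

T0:
  2·area = 48
  edge (18, 6)→(24, 12): d=(6,6) right/bottom  bias=-1
  edge (24, 12)→(6, 2): d=(-18,-10) top-left  bias=+0
  edge (6, 2)→(18, 6): d=(12,4) right/bottom  bias=-1
    (1,0)@(3, 1): e=[60,-12,0] → ·  [on edge]
    (6,0)@(13, 1): e=[0,88,-40] → ·  [on edge]
    (4,1)@(9, 3): e=[36,12,0] → ·  [on edge]
    (7,1)@(15, 3): e=[0,72,-24] → ·  [on edge]
    (6,2)@(13, 5): e=[24,16,8] → █
    (7,2)@(15, 5): e=[12,36,0] → ·  [on edge]
    (8,2)@(17, 5): e=[0,56,-8] → ·  [on edge]
    (6,3)@(13, 7): e=[36,-20,32] → ·
    (7,3)@(15, 7): e=[24,0,24] → █  [on edge]
    (8,3)@(17, 7): e=[12,20,16] → █
    (9,3)@(19, 7): e=[0,40,8] → ·  [on edge]
    (10,3)@(21, 7): e=[-12,60,0] → ·  [on edge]
    (10,4)@(21, 9): e=[0,24,24] → ·  [on edge]
    (11,5)@(23, 11): e=[0,8,40] → ·  [on edge]
  covered (4 px):
    · · · · · · · · · · · ·
    · · · · · · · · · · · ·
    · · · · · · █ · · · · ·
    · · · · · · · █ █ · · ·
    · · · · · · · · · █ · ·
    · · · · · · · · · · · ·
    · · · · · · · · · · · ·
    · · · · · · · · · · · ·
T1:
  2·area = 137
  edge (13, 13)→(3, 4): d=(-10,-9) top-left  bias=+0
  edge (3, 4)→(16, 2): d=(13,-2) top-left  bias=+0
  edge (16, 2)→(13, 13): d=(-3,11) right/bottom  bias=-1
    (5,1)@(11, 3): e=[82,3,52] → █
    (6,1)@(13, 3): e=[100,7,30] → █
    (7,1)@(15, 3): e=[118,11,8] → █
    (8,1)@(17, 3): e=[136,15,-14] → ·
    (2,2)@(5, 5): e=[8,17,112] → █
    (3,2)@(7, 5): e=[26,21,90] → █
    (4,2)@(9, 5): e=[44,25,68] → █
    (8,2)@(17, 5): e=[116,41,-20] → ·
    (2,3)@(5, 7): e=[-12,43,106] → ·
    (3,3)@(7, 7): e=[6,47,84] → █
    (7,3)@(15, 7): e=[78,63,-4] → ·
    (3,4)@(7, 9): e=[-14,73,78] → ·
    (6,6)@(13, 13): e=[0,137,0] → ·  [on edge]
  covered (18 px):
    · · · · · · · · · · · ·
    · · · · · █ █ █ · · · ·
    · · █ █ █ █ █ █ · · · ·
    · · · █ █ █ █ · · · · ·
    · · · · █ █ █ · · · · ·
    · · · · · █ █ · · · · ·
    · · · · · · · · · · · ·
    · · · · · · · · · · · ·

Final: [47,84,6]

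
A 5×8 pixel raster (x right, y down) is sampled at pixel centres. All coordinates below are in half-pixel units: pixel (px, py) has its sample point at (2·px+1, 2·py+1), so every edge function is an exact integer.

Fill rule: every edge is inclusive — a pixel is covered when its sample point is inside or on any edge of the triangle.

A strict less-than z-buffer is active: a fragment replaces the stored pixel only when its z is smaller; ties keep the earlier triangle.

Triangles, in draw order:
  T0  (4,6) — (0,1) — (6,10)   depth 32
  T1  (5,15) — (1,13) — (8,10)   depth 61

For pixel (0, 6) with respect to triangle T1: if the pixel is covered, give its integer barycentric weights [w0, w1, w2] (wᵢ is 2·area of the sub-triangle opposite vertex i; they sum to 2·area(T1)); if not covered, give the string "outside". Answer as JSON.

T0:
  2·area = 6  (B↔C swapped to make it positive)
  edge (4, 6)→(6, 10): d=(2,4) inclusive
  edge (6, 10)→(0, 1): d=(-6,-9) inclusive
  edge (0, 1)→(4, 6): d=(4,5) inclusive
    (1,2)@(3, 5): e=[2,3,1] → #
    (2,2)@(5, 5): e=[-6,21,-9] → ·
    (1,3)@(3, 7): e=[6,-9,9] → ·
  covered (1 px):
    · · · · ·
    · · · · ·
    · # · · ·
    · · · · ·
    · · · · ·
    · · · · ·
    · · · · ·
    · · · · ·
T1:
  2·area = 26
  edge (5, 15)→(1, 13): d=(-4,-2) inclusive
  edge (1, 13)→(8, 10): d=(7,-3) inclusive
  edge (8, 10)→(5, 15): d=(-3,5) inclusive
    (3,5)@(7, 11): e=[20,4,2] → #
    (4,5)@(9, 11): e=[24,10,-8] → ·
    (0,6)@(1, 13): e=[0,0,26] → #  [on edge]
    (1,6)@(3, 13): e=[4,6,16] → #
    (2,6)@(5, 13): e=[8,12,6] → #
    (3,6)@(7, 13): e=[12,18,-4] → ·
    (0,7)@(1, 15): e=[-8,14,20] → ·
    (1,7)@(3, 15): e=[-4,20,10] → ·
    (2,7)@(5, 15): e=[0,26,0] → #  [on edge]
    (3,7)@(7, 15): e=[4,32,-10] → ·
  covered (5 px):
    · · · · ·
    · · · · ·
    · · · · ·
    · · · · ·
    · · · · ·
    · · · # ·
    # # # · ·
    · · # · ·

Result: [0,26,0]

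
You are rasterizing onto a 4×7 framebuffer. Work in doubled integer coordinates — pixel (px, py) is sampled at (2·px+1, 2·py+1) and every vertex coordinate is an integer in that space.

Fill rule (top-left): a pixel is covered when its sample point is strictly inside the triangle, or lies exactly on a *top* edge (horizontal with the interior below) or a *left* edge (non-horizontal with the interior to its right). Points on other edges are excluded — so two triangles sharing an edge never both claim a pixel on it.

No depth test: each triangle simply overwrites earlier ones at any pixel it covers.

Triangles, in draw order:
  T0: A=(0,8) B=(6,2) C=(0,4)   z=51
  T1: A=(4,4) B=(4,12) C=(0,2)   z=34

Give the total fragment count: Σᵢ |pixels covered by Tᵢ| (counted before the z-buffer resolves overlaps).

T0:
  2·area = 24  (B↔C swapped to make it positive)
  edge (0, 8)→(0, 4): d=(0,-4) top-left  bias=+0
  edge (0, 4)→(6, 2): d=(6,-2) top-left  bias=+0
  edge (6, 2)→(0, 8): d=(-6,6) right/bottom  bias=-1
    (3,0)@(7, 1): e=[28,-4,0] → ·  [on edge]
    (1,1)@(3, 3): e=[12,0,12] → #  [on edge]
    (2,1)@(5, 3): e=[20,4,0] → ·  [on edge]
    (0,2)@(1, 5): e=[4,8,12] → #
    (1,2)@(3, 5): e=[12,12,0] → ·  [on edge]
    (0,3)@(1, 7): e=[4,20,0] → ·  [on edge]
  covered (2 px):
    · · · ·
    · # · ·
    # · · ·
    · · · ·
    · · · ·
    · · · ·
    · · · ·
T1:
  2·area = 32
  edge (4, 4)→(4, 12): d=(0,8) right/bottom  bias=-1
  edge (4, 12)→(0, 2): d=(-4,-10) top-left  bias=+0
  edge (0, 2)→(4, 4): d=(4,2) right/bottom  bias=-1
    (0,1)@(1, 3): e=[24,6,2] → #
    (1,1)@(3, 3): e=[8,26,-2] → ·
    (0,2)@(1, 5): e=[24,-2,10] → ·
    (1,2)@(3, 5): e=[8,18,6] → #
    (2,2)@(5, 5): e=[-8,38,2] → ·
    (1,3)@(3, 7): e=[8,10,14] → #
    (2,3)@(5, 7): e=[-8,30,10] → ·
    (1,4)@(3, 9): e=[8,2,22] → #
    (2,4)@(5, 9): e=[-8,22,18] → ·
    (1,5)@(3, 11): e=[8,-6,30] → ·
  covered (4 px):
    · · · ·
    # · · ·
    · # · ·
    · # · ·
    · # · ·
    · · · ·
    · · · ·

Final: 6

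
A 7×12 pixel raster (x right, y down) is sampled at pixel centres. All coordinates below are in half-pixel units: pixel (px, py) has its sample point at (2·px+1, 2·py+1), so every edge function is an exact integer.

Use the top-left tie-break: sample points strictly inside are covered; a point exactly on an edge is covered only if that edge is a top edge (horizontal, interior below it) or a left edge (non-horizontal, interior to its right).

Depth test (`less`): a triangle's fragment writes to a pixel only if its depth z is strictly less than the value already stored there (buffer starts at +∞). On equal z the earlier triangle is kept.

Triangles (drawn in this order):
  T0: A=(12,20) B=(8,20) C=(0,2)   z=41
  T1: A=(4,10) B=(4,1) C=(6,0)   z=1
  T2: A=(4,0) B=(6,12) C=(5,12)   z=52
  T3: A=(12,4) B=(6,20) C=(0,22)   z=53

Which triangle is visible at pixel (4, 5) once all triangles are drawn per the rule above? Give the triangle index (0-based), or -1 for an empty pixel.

T0:
  2·area = 72
  edge (12, 20)→(8, 20): d=(-4,0) right/bottom  bias=-1
  edge (8, 20)→(0, 2): d=(-8,-18) top-left  bias=+0
  edge (0, 2)→(12, 20): d=(12,18) right/bottom  bias=-1
    (1,3)@(3, 7): e=[52,14,6] → X
    (2,3)@(5, 7): e=[52,50,-30] → .
    (1,4)@(3, 9): e=[44,-2,30] → .
    (2,5)@(5, 11): e=[36,18,18] → X
    (3,5)@(7, 11): e=[36,54,-18] → .
    (2,6)@(5, 13): e=[28,2,42] → X
    (3,6)@(7, 13): e=[28,38,6] → X
    (4,6)@(9, 13): e=[28,74,-30] → .
    (2,7)@(5, 15): e=[20,-14,66] → .
    (3,7)@(7, 15): e=[20,22,30] → X
    (4,7)@(9, 15): e=[20,58,-6] → .
    (3,8)@(7, 17): e=[12,6,54] → X
  covered (9 px):
    . . . . . . .
    . . . . . . .
    . . . . . . .
    . X . . . . .
    . . . . . . .
    . . X . . . .
    . . X X . . .
    . . . X . . .
    . . . X X . .
    . . . . X X .
    . . . . . . .
    . . . . . . .
T1:
  2·area = 18
  edge (4, 10)→(4, 1): d=(0,-9) top-left  bias=+0
  edge (4, 1)→(6, 0): d=(2,-1) top-left  bias=+0
  edge (6, 0)→(4, 10): d=(-2,10) right/bottom  bias=-1
    (2,0)@(5, 1): e=[9,1,8] → X
    (3,0)@(7, 1): e=[27,3,-12] → .
    (2,1)@(5, 3): e=[9,5,4] → X
    (3,1)@(7, 3): e=[27,7,-16] → .
    (2,2)@(5, 5): e=[9,9,0] → .  [on edge]
    (1,7)@(3, 15): e=[-9,27,0] → .  [on edge]
  covered (2 px):
    . . X . . . .
    . . X . . . .
    . . . . . . .
    . . . . . . .
    . . . . . . .
    . . . . . . .
    . . . . . . .
    . . . . . . .
    . . . . . . .
    . . . . . . .
    . . . . . . .
    . . . . . . .
T2:
  2·area = 12
  edge (4, 0)→(6, 12): d=(2,12) right/bottom  bias=-1
  edge (6, 12)→(5, 12): d=(-1,0) right/bottom  bias=-1
  edge (5, 12)→(4, 0): d=(-1,-12) top-left  bias=+0
    (2,3)@(5, 7): e=[2,5,5] → X
    (3,3)@(7, 7): e=[-22,5,29] → .
    (2,4)@(5, 9): e=[6,3,3] → X
    (3,4)@(7, 9): e=[-18,3,27] → .
    (2,5)@(5, 11): e=[10,1,1] → X
    (3,5)@(7, 11): e=[-14,1,25] → .
    (2,6)@(5, 13): e=[14,-1,-1] → .
  covered (3 px):
    . . . . . . .
    . . . . . . .
    . . . . . . .
    . . X . . . .
    . . X . . . .
    . . X . . . .
    . . . . . . .
    . . . . . . .
    . . . . . . .
    . . . . . . .
    . . . . . . .
    . . . . . . .
T3:
  2·area = 84
  edge (12, 4)→(6, 20): d=(-6,16) right/bottom  bias=-1
  edge (6, 20)→(0, 22): d=(-6,2) right/bottom  bias=-1
  edge (0, 22)→(12, 4): d=(12,-18) top-left  bias=+0
    (4,4)@(9, 9): e=[18,60,6] → X
    (5,4)@(11, 9): e=[-14,56,42] → .
    (4,5)@(9, 11): e=[6,48,30] → X
    (5,5)@(11, 11): e=[-26,44,66] → .
    (3,6)@(7, 13): e=[26,40,18] → X
    (4,6)@(9, 13): e=[-6,36,54] → .
    (2,7)@(5, 15): e=[46,32,6] → X
    (4,7)@(9, 15): e=[-18,24,78] → .
    (2,8)@(5, 17): e=[34,20,30] → X
    (4,8)@(9, 17): e=[-30,12,102] → .
    (1,9)@(3, 19): e=[54,12,18] → X
    (3,9)@(7, 19): e=[-10,4,90] → .
    (4,9)@(9, 19): e=[-42,0,126] → .  [on edge]
    (1,10)@(3, 21): e=[42,0,42] → .  [on edge]
  covered (10 px):
    . . . . . . .
    . . . . . . .
    . . . . . . .
    . . . . . . .
    . . . . X . .
    . . . . X . .
    . . . X . . .
    . . X X . . .
    . . X X . . .
    . X X . . . .
    X . . . . . .
    . . . . . . .

Z-buffer (winner per pixel, '.' = empty):
  . . 1 . . . .
  . . 1 . . . .
  . . . . . . .
  . 0 2 . . . .
  . . 2 . 3 . .
  . . 0 . 3 . .
  . . 0 0 . . .
  . . 3 0 . . .
  . . 3 0 0 . .
  . 3 3 . 0 0 .
  3 . . . . . .
  . . . . . . .

Answer: 3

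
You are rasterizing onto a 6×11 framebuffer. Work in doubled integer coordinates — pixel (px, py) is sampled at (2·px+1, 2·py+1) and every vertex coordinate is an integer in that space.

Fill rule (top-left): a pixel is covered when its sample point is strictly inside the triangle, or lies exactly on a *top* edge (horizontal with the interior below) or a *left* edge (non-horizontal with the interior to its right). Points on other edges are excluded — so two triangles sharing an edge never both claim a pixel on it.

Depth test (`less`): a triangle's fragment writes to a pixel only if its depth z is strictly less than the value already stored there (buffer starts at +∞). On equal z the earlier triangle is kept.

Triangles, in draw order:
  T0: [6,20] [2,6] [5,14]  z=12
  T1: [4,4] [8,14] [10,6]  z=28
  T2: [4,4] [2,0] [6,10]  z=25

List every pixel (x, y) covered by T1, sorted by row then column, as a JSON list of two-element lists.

T0:
  2·area = 10
  edge (6, 20)→(2, 6): d=(-4,-14) top-left  bias=+0
  edge (2, 6)→(5, 14): d=(3,8) right/bottom  bias=-1
  edge (5, 14)→(6, 20): d=(1,6) right/bottom  bias=-1
    (1,4)@(3, 9): e=[2,1,7] → X
    (2,4)@(5, 9): e=[30,-15,-5] → .
    (1,5)@(3, 11): e=[-6,7,9] → .
    (2,7)@(5, 15): e=[6,3,1] → X
    (3,7)@(7, 15): e=[34,-13,-11] → .
    (2,8)@(5, 17): e=[-2,9,3] → .
  covered (2 px):
    . . . . . .
    . . . . . .
    . . . . . .
    . . . . . .
    . X . . . .
    . . . . . .
    . . . . . .
    . . X . . .
    . . . . . .
    . . . . . .
    . . . . . .
T1:
  2·area = 52  (B↔C swapped to make it positive)
  edge (4, 4)→(10, 6): d=(6,2) right/bottom  bias=-1
  edge (10, 6)→(8, 14): d=(-2,8) right/bottom  bias=-1
  edge (8, 14)→(4, 4): d=(-4,-10) top-left  bias=+0
    (0,1)@(1, 3): e=[0,78,-26] → .  [on edge]
    (2,2)@(5, 5): e=[4,42,6] → X
    (3,2)@(7, 5): e=[0,26,26] → .  [on edge]
    (2,3)@(5, 7): e=[16,38,-2] → .
    (3,3)@(7, 7): e=[12,22,18] → X
    (4,3)@(9, 7): e=[8,6,38] → X
    (5,3)@(11, 7): e=[4,-10,58] → .
    (3,4)@(7, 9): e=[24,18,10] → X
    (5,4)@(11, 9): e=[16,-14,50] → .
    (3,5)@(7, 11): e=[36,14,2] → X
    (4,5)@(9, 11): e=[32,-2,22] → .
    (3,6)@(7, 13): e=[48,10,-6] → .
  covered (6 px):
    . . . . . .
    . . . . . .
    . . X . . .
    . . . X X .
    . . . X X .
    . . . X . .
    . . . . . .
    . . . . . .
    . . . . . .
    . . . . . .
    . . . . . .
T2:
  2·area = 4  (B↔C swapped to make it positive)
  edge (4, 4)→(6, 10): d=(2,6) right/bottom  bias=-1
  edge (6, 10)→(2, 0): d=(-4,-10) top-left  bias=+0
  edge (2, 0)→(4, 4): d=(2,4) right/bottom  bias=-1
    (1,0)@(3, 1): e=[0,6,-2] → .  [on edge]
    (2,3)@(5, 7): e=[0,2,2] → .  [on edge]
    (3,6)@(7, 13): e=[0,-2,6] → .  [on edge]
    (4,9)@(9, 19): e=[0,-6,10] → .  [on edge]
  covered (0 px):
    . . . . . .
    . . . . . .
    . . . . . .
    . . . . . .
    . . . . . .
    . . . . . .
    . . . . . .
    . . . . . .
    . . . . . .
    . . . . . .
    . . . . . .

Answer: [[2,2],[3,3],[4,3],[3,4],[4,4],[3,5]]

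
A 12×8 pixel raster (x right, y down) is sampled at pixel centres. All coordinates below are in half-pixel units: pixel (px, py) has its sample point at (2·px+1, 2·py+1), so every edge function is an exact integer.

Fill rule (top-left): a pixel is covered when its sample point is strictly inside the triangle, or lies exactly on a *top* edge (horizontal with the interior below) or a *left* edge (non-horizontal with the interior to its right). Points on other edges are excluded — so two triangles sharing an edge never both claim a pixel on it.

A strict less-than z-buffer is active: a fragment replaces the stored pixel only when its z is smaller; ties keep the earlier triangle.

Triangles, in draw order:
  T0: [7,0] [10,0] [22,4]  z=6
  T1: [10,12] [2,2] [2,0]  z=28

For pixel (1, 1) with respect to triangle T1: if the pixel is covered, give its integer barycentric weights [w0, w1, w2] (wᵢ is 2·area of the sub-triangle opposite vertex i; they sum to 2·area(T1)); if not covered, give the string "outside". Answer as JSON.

T0:
  2·area = 12
  edge (7, 0)→(10, 0): d=(3,0) top-left  bias=+0
  edge (10, 0)→(22, 4): d=(12,4) right/bottom  bias=-1
  edge (22, 4)→(7, 0): d=(-15,-4) top-left  bias=+0
    (5,0)@(11, 1): e=[3,8,1] → #
    (6,0)@(13, 1): e=[3,0,9] → ·  [on edge]
    (5,1)@(11, 3): e=[9,32,-29] → ·
    (9,1)@(19, 3): e=[9,0,3] → ·  [on edge]
  covered (1 px):
    · · · · · # · · · · · ·
    · · · · · · · · · · · ·
    · · · · · · · · · · · ·
    · · · · · · · · · · · ·
    · · · · · · · · · · · ·
    · · · · · · · · · · · ·
    · · · · · · · · · · · ·
    · · · · · · · · · · · ·
T1:
  2·area = 16
  edge (10, 12)→(2, 2): d=(-8,-10) top-left  bias=+0
  edge (2, 2)→(2, 0): d=(0,-2) top-left  bias=+0
  edge (2, 0)→(10, 12): d=(8,12) right/bottom  bias=-1
    (1,1)@(3, 3): e=[2,2,12] → #
    (2,1)@(5, 3): e=[22,6,-12] → ·
    (1,2)@(3, 5): e=[-14,2,28] → ·
    (2,2)@(5, 5): e=[6,6,4] → #
    (3,2)@(7, 5): e=[26,10,-20] → ·
    (2,3)@(5, 7): e=[-10,6,20] → ·
  covered (2 px):
    · · · · · · · · · · · ·
    · # · · · · · · · · · ·
    · · # · · · · · · · · ·
    · · · · · · · · · · · ·
    · · · · · · · · · · · ·
    · · · · · · · · · · · ·
    · · · · · · · · · · · ·
    · · · · · · · · · · · ·

Answer: [2,12,2]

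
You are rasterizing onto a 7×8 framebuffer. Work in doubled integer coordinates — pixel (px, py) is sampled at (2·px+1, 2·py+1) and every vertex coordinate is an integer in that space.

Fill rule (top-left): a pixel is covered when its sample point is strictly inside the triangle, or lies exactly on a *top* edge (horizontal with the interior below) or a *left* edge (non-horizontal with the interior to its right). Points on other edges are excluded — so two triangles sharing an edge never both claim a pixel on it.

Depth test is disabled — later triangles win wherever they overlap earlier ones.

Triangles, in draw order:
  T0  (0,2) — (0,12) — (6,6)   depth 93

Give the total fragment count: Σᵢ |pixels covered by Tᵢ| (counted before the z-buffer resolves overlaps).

T0:
  2·area = 60  (B↔C swapped to make it positive)
  edge (0, 2)→(6, 6): d=(6,4) right/bottom  bias=-1
  edge (6, 6)→(0, 12): d=(-6,6) right/bottom  bias=-1
  edge (0, 12)→(0, 2): d=(0,-10) top-left  bias=+0
    (5,0)@(11, 1): e=[-50,0,110] → ·  [on edge]
    (0,1)@(1, 3): e=[2,48,10] → #
    (1,1)@(3, 3): e=[-6,36,30] → ·
    (4,1)@(9, 3): e=[-30,0,90] → ·  [on edge]
    (0,2)@(1, 5): e=[14,36,10] → #
    (1,2)@(3, 5): e=[6,24,30] → #
    (2,2)@(5, 5): e=[-2,12,50] → ·
    (3,2)@(7, 5): e=[-10,0,70] → ·  [on edge]
    (0,3)@(1, 7): e=[26,24,10] → #
    (2,3)@(5, 7): e=[10,0,50] → ·  [on edge]
    (0,4)@(1, 9): e=[38,12,10] → #
    (1,4)@(3, 9): e=[30,0,30] → ·  [on edge]
    (0,5)@(1, 11): e=[50,0,10] → ·  [on edge]
  covered (6 px):
    · · · · · · ·
    # · · · · · ·
    # # · · · · ·
    # # · · · · ·
    # · · · · · ·
    · · · · · · ·
    · · · · · · ·
    · · · · · · ·

Result: 6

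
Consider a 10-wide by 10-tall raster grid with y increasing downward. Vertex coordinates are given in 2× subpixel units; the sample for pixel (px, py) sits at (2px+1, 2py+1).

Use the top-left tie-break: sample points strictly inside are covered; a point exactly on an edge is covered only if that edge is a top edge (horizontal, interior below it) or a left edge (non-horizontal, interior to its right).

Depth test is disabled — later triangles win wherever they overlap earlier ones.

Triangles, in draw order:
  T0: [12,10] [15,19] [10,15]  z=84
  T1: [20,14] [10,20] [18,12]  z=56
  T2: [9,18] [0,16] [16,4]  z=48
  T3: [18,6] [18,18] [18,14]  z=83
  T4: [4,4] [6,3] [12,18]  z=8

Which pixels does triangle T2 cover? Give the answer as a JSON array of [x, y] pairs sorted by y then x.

T0:
  2·area = 33
  edge (12, 10)→(15, 19): d=(3,9) right/bottom  bias=-1
  edge (15, 19)→(10, 15): d=(-5,-4) top-left  bias=+0
  edge (10, 15)→(12, 10): d=(2,-5) top-left  bias=+0
    (4,0)@(9, 1): e=[0,66,-33] → .  [on edge]
    (5,3)@(11, 7): e=[0,44,-11] → .  [on edge]
    (2,5)@(5, 11): e=[66,0,-33] → .  [on edge]
    (5,6)@(11, 13): e=[18,14,1] → X
    (6,6)@(13, 13): e=[0,22,11] → .  [on edge]
    (5,7)@(11, 15): e=[24,4,5] → X
    (6,7)@(13, 15): e=[6,12,15] → X
    (7,7)@(15, 15): e=[-12,20,25] → .
    (5,8)@(11, 17): e=[30,-6,9] → .
    (6,8)@(13, 17): e=[12,2,19] → X
    (7,8)@(15, 17): e=[-6,10,29] → .
    (6,9)@(13, 19): e=[18,-8,23] → .
    (7,9)@(15, 19): e=[0,0,33] → .  [on edge]
  covered (4 px):
    . . . . . . . . . .
    . . . . . . . . . .
    . . . . . . . . . .
    . . . . . . . . . .
    . . . . . . . . . .
    . . . . . . . . . .
    . . . . . X . . . .
    . . . . . X X . . .
    . . . . . . X . . .
    . . . . . . . . . .
T1:
  2·area = 32
  edge (20, 14)→(10, 20): d=(-10,6) right/bottom  bias=-1
  edge (10, 20)→(18, 12): d=(8,-8) top-left  bias=+0
  edge (18, 12)→(20, 14): d=(2,2) right/bottom  bias=-1
    (3,0)@(7, 1): e=[208,-176,0] → .  [on edge]
    (4,1)@(9, 3): e=[176,-144,0] → .  [on edge]
    (5,2)@(11, 5): e=[144,-112,0] → .  [on edge]
    (6,3)@(13, 7): e=[112,-80,0] → .  [on edge]
    (7,4)@(15, 9): e=[80,-48,0] → .  [on edge]
    (8,5)@(17, 11): e=[48,-16,0] → .  [on edge]
    (9,5)@(19, 11): e=[36,0,-4] → .  [on edge]
    (8,6)@(17, 13): e=[28,0,4] → X  [on edge]
    (9,6)@(19, 13): e=[16,16,0] → .  [on edge]
    (7,7)@(15, 15): e=[20,0,12] → X  [on edge]
    (9,7)@(19, 15): e=[-4,32,4] → .
    (6,8)@(13, 17): e=[12,0,20] → X  [on edge]
    (7,8)@(15, 17): e=[0,16,16] → .  [on edge]
    (5,9)@(11, 19): e=[4,0,28] → X  [on edge]
  covered (5 px):
    . . . . . . . . . .
    . . . . . . . . . .
    . . . . . . . . . .
    . . . . . . . . . .
    . . . . . . . . . .
    . . . . . . . . . .
    . . . . . . . . X .
    . . . . . . . X X .
    . . . . . . X . . .
    . . . . . X . . . .
T2:
  2·area = 140
  edge (9, 18)→(0, 16): d=(-9,-2) top-left  bias=+0
  edge (0, 16)→(16, 4): d=(16,-12) top-left  bias=+0
  edge (16, 4)→(9, 18): d=(-7,14) right/bottom  bias=-1
    (7,2)@(15, 5): e=[129,4,7] → X
    (8,2)@(17, 5): e=[133,28,-21] → .
    (6,3)@(13, 7): e=[107,12,21] → X
    (7,3)@(15, 7): e=[111,36,-7] → .
    (5,4)@(11, 9): e=[85,20,35] → X
    (7,4)@(15, 9): e=[93,68,-21] → .
    (3,5)@(7, 11): e=[59,4,77] → X
    (4,5)@(9, 11): e=[63,28,49] → X
    (6,5)@(13, 11): e=[71,76,-7] → .
    (2,6)@(5, 13): e=[37,12,91] → X
    (6,6)@(13, 13): e=[53,108,-21] → .
    (1,7)@(3, 15): e=[15,20,105] → X
  covered (18 px):
    . . . . . . . . . .
    . . . . . . . . . .
    . . . . . . . X . .
    . . . . . . X . . .
    . . . . . X X . . .
    . . . X X X . . . .
    . . X X X X . . . .
    . X X X X . . . . .
    . . X X X . . . . .
    . . . . . . . . . .
T3:
  degenerate (2·area = 0) — covers nothing
T4:
  2·area = 36
  edge (4, 4)→(6, 3): d=(2,-1) top-left  bias=+0
  edge (6, 3)→(12, 18): d=(6,15) right/bottom  bias=-1
  edge (12, 18)→(4, 4): d=(-8,-14) top-left  bias=+0
    (2,2)@(5, 5): e=[3,27,6] → X
    (3,2)@(7, 5): e=[5,-3,34] → .
    (2,3)@(5, 7): e=[7,39,-10] → .
    (3,3)@(7, 7): e=[9,9,18] → X
    (4,3)@(9, 7): e=[11,-21,46] → .
    (3,4)@(7, 9): e=[13,21,2] → X
    (4,4)@(9, 9): e=[15,-9,30] → .
    (3,5)@(7, 11): e=[17,33,-14] → .
    (4,5)@(9, 11): e=[19,3,14] → X
    (5,5)@(11, 11): e=[21,-27,42] → .
    (4,6)@(9, 13): e=[23,15,-2] → .
  covered (4 px):
    . . . . . . . . . .
    . . . . . . . . . .
    . . X . . . . . . .
    . . . X . . . . . .
    . . . X . . . . . .
    . . . . X . . . . .
    . . . . . . . . . .
    . . . . . . . . . .
    . . . . . . . . . .
    . . . . . . . . . .

Result: [[7,2],[6,3],[5,4],[6,4],[3,5],[4,5],[5,5],[2,6],[3,6],[4,6],[5,6],[1,7],[2,7],[3,7],[4,7],[2,8],[3,8],[4,8]]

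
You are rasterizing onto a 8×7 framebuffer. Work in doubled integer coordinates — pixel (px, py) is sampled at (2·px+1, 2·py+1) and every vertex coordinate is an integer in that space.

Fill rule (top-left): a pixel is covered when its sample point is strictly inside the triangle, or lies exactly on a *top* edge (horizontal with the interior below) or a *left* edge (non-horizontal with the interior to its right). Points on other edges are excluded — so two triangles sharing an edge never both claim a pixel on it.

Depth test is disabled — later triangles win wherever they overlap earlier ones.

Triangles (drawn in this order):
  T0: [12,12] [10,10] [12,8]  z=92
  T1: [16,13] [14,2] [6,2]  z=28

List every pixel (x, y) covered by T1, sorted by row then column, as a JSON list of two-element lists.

T0:
  2·area = 8
  edge (12, 12)→(10, 10): d=(-2,-2) top-left  bias=+0
  edge (10, 10)→(12, 8): d=(2,-2) top-left  bias=+0
  edge (12, 8)→(12, 12): d=(0,4) right/bottom  bias=-1
    (0,0)@(1, 1): e=[0,-36,44] → ·  [on edge]
    (1,1)@(3, 3): e=[0,-28,36] → ·  [on edge]
    (2,2)@(5, 5): e=[0,-20,28] → ·  [on edge]
    (7,2)@(15, 5): e=[20,0,-12] → ·  [on edge]
    (3,3)@(7, 7): e=[0,-12,20] → ·  [on edge]
    (6,3)@(13, 7): e=[12,0,-4] → ·  [on edge]
    (4,4)@(9, 9): e=[0,-4,12] → ·  [on edge]
    (5,4)@(11, 9): e=[4,0,4] → █  [on edge]
    (6,4)@(13, 9): e=[8,4,-4] → ·
    (4,5)@(9, 11): e=[-4,0,12] → ·  [on edge]
    (5,5)@(11, 11): e=[0,4,4] → █  [on edge]
    (6,5)@(13, 11): e=[4,8,-4] → ·
    (3,6)@(7, 13): e=[-12,0,20] → ·  [on edge]
    (6,6)@(13, 13): e=[0,12,-4] → ·  [on edge]
  covered (2 px):
    · · · · · · · ·
    · · · · · · · ·
    · · · · · · · ·
    · · · · · · · ·
    · · · · · █ · ·
    · · · · · █ · ·
    · · · · · · · ·
T1:
  2·area = 88  (B↔C swapped to make it positive)
  edge (16, 13)→(6, 2): d=(-10,-11) top-left  bias=+0
  edge (6, 2)→(14, 2): d=(8,0) top-left  bias=+0
  edge (14, 2)→(16, 13): d=(2,11) right/bottom  bias=-1
    (3,1)@(7, 3): e=[1,8,79] → █
    (4,1)@(9, 3): e=[23,8,57] → █
    (5,1)@(11, 3): e=[45,8,35] → █
    (6,1)@(13, 3): e=[67,8,13] → █
    (7,1)@(15, 3): e=[89,8,-9] → ·
    (3,2)@(7, 5): e=[-19,24,83] → ·
    (4,2)@(9, 5): e=[3,24,61] → █
    (7,2)@(15, 5): e=[69,24,-5] → ·
    (4,3)@(9, 7): e=[-17,40,65] → ·
    (5,3)@(11, 7): e=[5,40,43] → █
    (7,3)@(15, 7): e=[49,40,-1] → ·
    (5,4)@(11, 9): e=[-15,56,47] → ·
  covered (12 px):
    · · · · · · · ·
    · · · █ █ █ █ ·
    · · · · █ █ █ ·
    · · · · · █ █ ·
    · · · · · · █ █
    · · · · · · · █
    · · · · · · · ·

Result: [[3,1],[4,1],[5,1],[6,1],[4,2],[5,2],[6,2],[5,3],[6,3],[6,4],[7,4],[7,5]]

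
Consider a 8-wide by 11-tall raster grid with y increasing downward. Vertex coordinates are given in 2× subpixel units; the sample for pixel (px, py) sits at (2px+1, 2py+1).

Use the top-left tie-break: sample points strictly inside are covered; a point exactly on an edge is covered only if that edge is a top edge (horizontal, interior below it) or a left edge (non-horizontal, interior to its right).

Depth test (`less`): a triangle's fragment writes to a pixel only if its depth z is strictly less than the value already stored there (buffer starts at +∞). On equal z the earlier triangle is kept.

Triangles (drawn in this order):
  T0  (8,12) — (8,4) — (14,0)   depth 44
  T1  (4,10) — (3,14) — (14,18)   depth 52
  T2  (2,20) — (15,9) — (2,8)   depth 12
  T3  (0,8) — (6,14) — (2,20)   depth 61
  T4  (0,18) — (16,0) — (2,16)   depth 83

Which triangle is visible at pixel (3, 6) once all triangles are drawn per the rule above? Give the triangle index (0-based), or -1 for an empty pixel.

T0:
  2·area = 48
  edge (8, 12)→(8, 4): d=(0,-8) top-left  bias=+0
  edge (8, 4)→(14, 0): d=(6,-4) top-left  bias=+0
  edge (14, 0)→(8, 12): d=(-6,12) right/bottom  bias=-1
    (6,0)@(13, 1): e=[40,2,6] → #
    (7,0)@(15, 1): e=[56,10,-18] → ·
    (5,1)@(11, 3): e=[24,6,18] → #
    (6,1)@(13, 3): e=[40,14,-6] → ·
    (4,2)@(9, 5): e=[8,10,30] → #
    (6,2)@(13, 5): e=[40,26,-18] → ·
    (4,3)@(9, 7): e=[8,22,18] → #
    (5,3)@(11, 7): e=[24,30,-6] → ·
    (4,4)@(9, 9): e=[8,34,6] → #
    (5,4)@(11, 9): e=[24,42,-18] → ·
    (4,5)@(9, 11): e=[8,46,-6] → ·
  covered (6 px):
    · · · · · · # ·
    · · · · · # · ·
    · · · · # # · ·
    · · · · # · · ·
    · · · · # · · ·
    · · · · · · · ·
    · · · · · · · ·
    · · · · · · · ·
    · · · · · · · ·
    · · · · · · · ·
    · · · · · · · ·
T1:
  2·area = 48  (B↔C swapped to make it positive)
  edge (4, 10)→(14, 18): d=(10,8) right/bottom  bias=-1
  edge (14, 18)→(3, 14): d=(-11,-4) top-left  bias=+0
  edge (3, 14)→(4, 10): d=(1,-4) top-left  bias=+0
    (2,5)@(5, 11): e=[2,41,5] → #
    (3,5)@(7, 11): e=[-14,49,13] → ·
    (2,6)@(5, 13): e=[22,19,7] → #
    (3,6)@(7, 13): e=[6,27,15] → #
    (4,6)@(9, 13): e=[-10,35,23] → ·
    (2,7)@(5, 15): e=[42,-3,9] → ·
    (3,7)@(7, 15): e=[26,5,17] → #
    (4,7)@(9, 15): e=[10,13,25] → #
    (5,7)@(11, 15): e=[-6,21,33] → ·
    (3,8)@(7, 17): e=[46,-17,19] → ·
    (4,8)@(9, 17): e=[30,-9,27] → ·
  covered (5 px):
    · · · · · · · ·
    · · · · · · · ·
    · · · · · · · ·
    · · · · · · · ·
    · · · · · · · ·
    · · # · · · · ·
    · · # # · · · ·
    · · · # # · · ·
    · · · · · · · ·
    · · · · · · · ·
    · · · · · · · ·
T2:
  2·area = 156  (B↔C swapped to make it positive)
  edge (2, 20)→(2, 8): d=(0,-12) top-left  bias=+0
  edge (2, 8)→(15, 9): d=(13,1) right/bottom  bias=-1
  edge (15, 9)→(2, 20): d=(-13,11) right/bottom  bias=-1
    (1,4)@(3, 9): e=[12,12,132] → #
    (2,4)@(5, 9): e=[36,10,110] → #
    (3,4)@(7, 9): e=[60,8,88] → #
    (4,4)@(9, 9): e=[84,6,66] → #
    (5,4)@(11, 9): e=[108,4,44] → #
    (6,4)@(13, 9): e=[132,2,22] → #
    (7,4)@(15, 9): e=[156,0,0] → ·  [on edge]
    (1,5)@(3, 11): e=[12,38,106] → #
    (6,5)@(13, 11): e=[132,28,-4] → ·
    (1,6)@(3, 13): e=[12,64,80] → #
    (5,6)@(11, 13): e=[108,56,-8] → ·
    (1,7)@(3, 15): e=[12,90,54] → #
  covered (21 px):
    · · · · · · · ·
    · · · · · · · ·
    · · · · · · · ·
    · · · · · · · ·
    · # # # # # # ·
    · # # # # # · ·
    · # # # # · · ·
    · # # # · · · ·
    · # # · · · · ·
    · # · · · · · ·
    · · · · · · · ·
T3:
  2·area = 60
  edge (0, 8)→(6, 14): d=(6,6) right/bottom  bias=-1
  edge (6, 14)→(2, 20): d=(-4,6) right/bottom  bias=-1
  edge (2, 20)→(0, 8): d=(-2,-12) top-left  bias=+0
    (0,4)@(1, 9): e=[0,50,10] → ·  [on edge]
    (0,5)@(1, 11): e=[12,42,6] → #
    (1,5)@(3, 11): e=[0,30,30] → ·  [on edge]
    (0,6)@(1, 13): e=[24,34,2] → #
    (1,6)@(3, 13): e=[12,22,26] → #
    (2,6)@(5, 13): e=[0,10,50] → ·  [on edge]
    (0,7)@(1, 15): e=[36,26,-2] → ·
    (1,7)@(3, 15): e=[24,14,22] → #
    (2,7)@(5, 15): e=[12,2,46] → #
    (3,7)@(7, 15): e=[0,-10,70] → ·  [on edge]
    (1,8)@(3, 17): e=[36,6,18] → #
    (2,8)@(5, 17): e=[24,-6,42] → ·
    (4,8)@(9, 17): e=[0,-30,90] → ·  [on edge]
    (5,9)@(11, 19): e=[0,-50,110] → ·  [on edge]
    (6,10)@(13, 21): e=[0,-70,130] → ·  [on edge]
  covered (6 px):
    · · · · · · · ·
    · · · · · · · ·
    · · · · · · · ·
    · · · · · · · ·
    · · · · · · · ·
    # · · · · · · ·
    # # · · · · · ·
    · # # · · · · ·
    · # · · · · · ·
    · · · · · · · ·
    · · · · · · · ·
T4:
  2·area = 4
  edge (0, 18)→(16, 0): d=(16,-18) top-left  bias=+0
  edge (16, 0)→(2, 16): d=(-14,16) right/bottom  bias=-1
  edge (2, 16)→(0, 18): d=(-2,2) right/bottom  bias=-1
    (7,1)@(15, 3): e=[30,-26,0] → ·  [on edge]
    (6,2)@(13, 5): e=[26,-22,0] → ·  [on edge]
    (5,3)@(11, 7): e=[22,-18,0] → ·  [on edge]
    (4,4)@(9, 9): e=[18,-14,0] → ·  [on edge]
    (3,5)@(7, 11): e=[14,-10,0] → ·  [on edge]
    (2,6)@(5, 13): e=[10,-6,0] → ·  [on edge]
    (1,7)@(3, 15): e=[6,-2,0] → ·  [on edge]
    (0,8)@(1, 17): e=[2,2,0] → ·  [on edge]
  covered (0 px):
    · · · · · · · ·
    · · · · · · · ·
    · · · · · · · ·
    · · · · · · · ·
    · · · · · · · ·
    · · · · · · · ·
    · · · · · · · ·
    · · · · · · · ·
    · · · · · · · ·
    · · · · · · · ·
    · · · · · · · ·

Z-buffer (winner per pixel, '.' = empty):
  . . . . . . 0 .
  . . . . . 0 . .
  . . . . 0 0 . .
  . . . . 0 . . .
  . 2 2 2 2 2 2 .
  3 2 2 2 2 2 . .
  3 2 2 2 2 . . .
  . 2 2 2 1 . . .
  . 2 2 . . . . .
  . 2 . . . . . .
  . . . . . . . .

Result: 2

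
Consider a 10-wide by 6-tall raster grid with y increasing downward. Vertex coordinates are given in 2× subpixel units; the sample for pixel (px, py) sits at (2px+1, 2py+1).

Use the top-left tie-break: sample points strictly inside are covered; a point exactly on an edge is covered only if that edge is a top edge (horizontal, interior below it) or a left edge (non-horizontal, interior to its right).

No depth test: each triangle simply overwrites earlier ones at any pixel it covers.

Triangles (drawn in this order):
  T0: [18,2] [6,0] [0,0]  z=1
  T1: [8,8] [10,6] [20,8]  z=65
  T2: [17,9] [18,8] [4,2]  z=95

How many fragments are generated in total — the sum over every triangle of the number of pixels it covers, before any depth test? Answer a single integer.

T0:
  2·area = 12  (B↔C swapped to make it positive)
  edge (18, 2)→(0, 0): d=(-18,-2) top-left  bias=+0
  edge (0, 0)→(6, 0): d=(6,0) top-left  bias=+0
  edge (6, 0)→(18, 2): d=(12,2) right/bottom  bias=-1
    (4,0)@(9, 1): e=[0,6,6] → █  [on edge]
    (5,0)@(11, 1): e=[4,6,2] → █
    (6,0)@(13, 1): e=[8,6,-2] → ·
    (4,1)@(9, 3): e=[-36,18,30] → ·
    (5,1)@(11, 3): e=[-32,18,26] → ·
  covered (2 px):
    · · · · █ █ · · · ·
    · · · · · · · · · ·
    · · · · · · · · · ·
    · · · · · · · · · ·
    · · · · · · · · · ·
    · · · · · · · · · ·
T1:
  2·area = 24
  edge (8, 8)→(10, 6): d=(2,-2) top-left  bias=+0
  edge (10, 6)→(20, 8): d=(10,2) right/bottom  bias=-1
  edge (20, 8)→(8, 8): d=(-12,0) right/bottom  bias=-1
    (7,0)@(15, 1): e=[0,-60,84] → ·  [on edge]
    (6,1)@(13, 3): e=[0,-36,60] → ·  [on edge]
    (2,2)@(5, 5): e=[-12,0,36] → ·  [on edge]
    (5,2)@(11, 5): e=[0,-12,36] → ·  [on edge]
    (4,3)@(9, 7): e=[0,12,12] → █  [on edge]
    (5,3)@(11, 7): e=[4,8,12] → █
    (6,3)@(13, 7): e=[8,4,12] → █
    (7,3)@(15, 7): e=[12,0,12] → ·  [on edge]
    (3,4)@(7, 9): e=[0,36,-12] → ·  [on edge]
    (4,4)@(9, 9): e=[4,32,-12] → ·
    (5,4)@(11, 9): e=[8,28,-12] → ·
    (6,4)@(13, 9): e=[12,24,-12] → ·
    (2,5)@(5, 11): e=[0,60,-36] → ·  [on edge]
  covered (3 px):
    · · · · · · · · · ·
    · · · · · · · · · ·
    · · · · · · · · · ·
    · · · · █ █ █ · · ·
    · · · · · · · · · ·
    · · · · · · · · · ·
T2:
  2·area = 20  (B↔C swapped to make it positive)
  edge (17, 9)→(4, 2): d=(-13,-7) top-left  bias=+0
  edge (4, 2)→(18, 8): d=(14,6) right/bottom  bias=-1
  edge (18, 8)→(17, 9): d=(-1,1) right/bottom  bias=-1
    (5,2)@(11, 5): e=[10,0,10] → ·  [on edge]
    (7,3)@(15, 7): e=[12,4,4] → █
    (8,3)@(17, 7): e=[26,-8,2] → ·
    (9,3)@(19, 7): e=[40,-20,0] → ·  [on edge]
    (7,4)@(15, 9): e=[-14,32,2] → ·
    (8,4)@(17, 9): e=[0,20,0] → ·  [on edge]
    (7,5)@(15, 11): e=[-40,60,0] → ·  [on edge]
  covered (1 px):
    · · · · · · · · · ·
    · · · · · · · · · ·
    · · · · · · · · · ·
    · · · · · · · █ · ·
    · · · · · · · · · ·
    · · · · · · · · · ·

Result: 6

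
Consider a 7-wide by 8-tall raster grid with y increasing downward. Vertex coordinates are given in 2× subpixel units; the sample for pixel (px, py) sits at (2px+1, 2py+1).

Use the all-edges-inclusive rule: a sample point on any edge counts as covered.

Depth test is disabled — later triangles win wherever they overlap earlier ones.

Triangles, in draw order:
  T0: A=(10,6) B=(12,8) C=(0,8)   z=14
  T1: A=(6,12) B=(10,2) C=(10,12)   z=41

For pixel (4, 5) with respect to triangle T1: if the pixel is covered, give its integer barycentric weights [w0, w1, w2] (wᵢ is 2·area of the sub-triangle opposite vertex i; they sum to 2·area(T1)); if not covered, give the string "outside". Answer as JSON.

T0:
  2·area = 24
  edge (10, 6)→(12, 8): d=(2,2) inclusive
  edge (12, 8)→(0, 8): d=(-12,0) inclusive
  edge (0, 8)→(10, 6): d=(10,-2) inclusive
    (2,0)@(5, 1): e=[0,84,-60] → ·  [on edge]
    (3,1)@(7, 3): e=[0,60,-36] → ·  [on edge]
    (4,2)@(9, 5): e=[0,36,-12] → ·  [on edge]
    (2,3)@(5, 7): e=[12,12,0] → #  [on edge]
    (3,3)@(7, 7): e=[8,12,4] → #
    (4,3)@(9, 7): e=[4,12,8] → #
    (5,3)@(11, 7): e=[0,12,12] → #  [on edge]
    (6,3)@(13, 7): e=[-4,12,16] → ·
    (2,4)@(5, 9): e=[16,-12,20] → ·
    (3,4)@(7, 9): e=[12,-12,24] → ·
    (4,4)@(9, 9): e=[8,-12,28] → ·
    (5,4)@(11, 9): e=[4,-12,32] → ·
    (6,4)@(13, 9): e=[0,-12,36] → ·  [on edge]
  covered (4 px):
    · · · · · · ·
    · · · · · · ·
    · · · · · · ·
    · · # # # # ·
    · · · · · · ·
    · · · · · · ·
    · · · · · · ·
    · · · · · · ·
T1:
  2·area = 40
  edge (6, 12)→(10, 2): d=(4,-10) inclusive
  edge (10, 2)→(10, 12): d=(0,10) inclusive
  edge (10, 12)→(6, 12): d=(-4,0) inclusive
    (4,2)@(9, 5): e=[2,10,28] → #
    (5,2)@(11, 5): e=[22,-10,28] → ·
    (4,3)@(9, 7): e=[10,10,20] → #
    (5,3)@(11, 7): e=[30,-10,20] → ·
    (4,4)@(9, 9): e=[18,10,12] → #
    (5,4)@(11, 9): e=[38,-10,12] → ·
    (3,5)@(7, 11): e=[6,30,4] → #
    (5,5)@(11, 11): e=[46,-10,4] → ·
    (3,6)@(7, 13): e=[14,30,-4] → ·
    (4,6)@(9, 13): e=[34,10,-4] → ·
  covered (5 px):
    · · · · · · ·
    · · · · · · ·
    · · · · # · ·
    · · · · # · ·
    · · · · # · ·
    · · · # # · ·
    · · · · · · ·
    · · · · · · ·

Answer: [10,4,26]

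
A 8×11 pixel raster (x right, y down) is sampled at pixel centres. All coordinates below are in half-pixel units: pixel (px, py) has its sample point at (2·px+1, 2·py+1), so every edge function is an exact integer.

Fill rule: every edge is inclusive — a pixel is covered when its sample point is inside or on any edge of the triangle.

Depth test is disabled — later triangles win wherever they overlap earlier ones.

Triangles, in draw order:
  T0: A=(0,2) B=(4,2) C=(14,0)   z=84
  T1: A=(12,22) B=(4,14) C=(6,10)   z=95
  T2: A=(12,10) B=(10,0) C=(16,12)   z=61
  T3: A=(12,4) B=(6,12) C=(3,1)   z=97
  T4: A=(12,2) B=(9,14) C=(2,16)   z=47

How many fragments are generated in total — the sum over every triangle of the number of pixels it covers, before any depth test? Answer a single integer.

T0:
  2·area = 8  (B↔C swapped to make it positive)
  edge (0, 2)→(14, 0): d=(14,-2) inclusive
  edge (14, 0)→(4, 2): d=(-10,2) inclusive
  edge (4, 2)→(0, 2): d=(-4,0) inclusive
    (3,0)@(7, 1): e=[0,4,4] → █  [on edge]
    (4,0)@(9, 1): e=[4,0,4] → █  [on edge]
    (5,0)@(11, 1): e=[8,-4,4] → ·
    (3,1)@(7, 3): e=[28,-16,-4] → ·
    (4,1)@(9, 3): e=[32,-20,-4] → ·
  covered (2 px):
    · · · █ █ · · ·
    · · · · · · · ·
    · · · · · · · ·
    · · · · · · · ·
    · · · · · · · ·
    · · · · · · · ·
    · · · · · · · ·
    · · · · · · · ·
    · · · · · · · ·
    · · · · · · · ·
    · · · · · · · ·
T1:
  2·area = 48
  edge (12, 22)→(4, 14): d=(-8,-8) inclusive
  edge (4, 14)→(6, 10): d=(2,-4) inclusive
  edge (6, 10)→(12, 22): d=(6,12) inclusive
    (0,5)@(1, 11): e=[0,-18,66] → ·  [on edge]
    (1,6)@(3, 13): e=[0,-6,54] → ·  [on edge]
    (2,6)@(5, 13): e=[16,2,30] → █
    (3,6)@(7, 13): e=[32,10,6] → █
    (4,6)@(9, 13): e=[48,18,-18] → ·
    (2,7)@(5, 15): e=[0,6,42] → █  [on edge]
    (4,7)@(9, 15): e=[32,22,-6] → ·
    (2,8)@(5, 17): e=[-16,10,54] → ·
    (3,8)@(7, 17): e=[0,18,30] → █  [on edge]
    (4,8)@(9, 17): e=[16,26,6] → █
    (5,8)@(11, 17): e=[32,34,-18] → ·
    (3,9)@(7, 19): e=[-16,22,42] → ·
    (4,9)@(9, 19): e=[0,30,18] → █  [on edge]
    (5,10)@(11, 21): e=[0,42,6] → █  [on edge]
  covered (8 px):
    · · · · · · · ·
    · · · · · · · ·
    · · · · · · · ·
    · · · · · · · ·
    · · · · · · · ·
    · · · · · · · ·
    · · █ █ · · · ·
    · · █ █ · · · ·
    · · · █ █ · · ·
    · · · · █ · · ·
    · · · · · █ · ·
T2:
  2·area = 36
  edge (12, 10)→(10, 0): d=(-2,-10) inclusive
  edge (10, 0)→(16, 12): d=(6,12) inclusive
  edge (16, 12)→(12, 10): d=(-4,-2) inclusive
    (5,1)@(11, 3): e=[4,6,26] → █
    (6,1)@(13, 3): e=[24,-18,30] → ·
    (5,2)@(11, 5): e=[0,18,18] → █  [on edge]
    (6,2)@(13, 5): e=[20,-6,22] → ·
    (5,3)@(11, 7): e=[-4,30,10] → ·
    (6,3)@(13, 7): e=[16,6,14] → █
    (7,3)@(15, 7): e=[36,-18,18] → ·
    (6,4)@(13, 9): e=[12,18,6] → █
    (7,4)@(15, 9): e=[32,-6,10] → ·
    (6,5)@(13, 11): e=[8,30,-2] → ·
    (7,5)@(15, 11): e=[28,6,2] → █
    (7,6)@(15, 13): e=[24,18,-6] → ·
    (6,7)@(13, 15): e=[0,54,-18] → ·  [on edge]
  covered (5 px):
    · · · · · · · ·
    · · · · · █ · ·
    · · · · · █ · ·
    · · · · · · █ ·
    · · · · · · █ ·
    · · · · · · · █
    · · · · · · · ·
    · · · · · · · ·
    · · · · · · · ·
    · · · · · · · ·
    · · · · · · · ·
T3:
  2·area = 90
  edge (12, 4)→(6, 12): d=(-6,8) inclusive
  edge (6, 12)→(3, 1): d=(-3,-11) inclusive
  edge (3, 1)→(12, 4): d=(9,3) inclusive
    (1,0)@(3, 1): e=[90,0,0] → █  [on edge]
    (2,0)@(5, 1): e=[74,22,-6] → ·
    (1,1)@(3, 3): e=[78,-6,18] → ·
    (2,1)@(5, 3): e=[62,16,12] → █
    (3,1)@(7, 3): e=[46,38,6] → █
    (4,1)@(9, 3): e=[30,60,0] → █  [on edge]
    (5,1)@(11, 3): e=[14,82,-6] → ·
    (2,2)@(5, 5): e=[50,10,30] → █
    (5,2)@(11, 5): e=[2,76,12] → █
    (6,2)@(13, 5): e=[-14,98,6] → ·
    (7,2)@(15, 5): e=[-30,120,0] → ·  [on edge]
    (2,3)@(5, 7): e=[38,4,48] → █
  covered (12 px):
    · █ · · · · · ·
    · · █ █ █ · · ·
    · · █ █ █ █ · ·
    · · █ █ █ · · ·
    · · · █ · · · ·
    · · · · · · · ·
    · · · · · · · ·
    · · · · · · · ·
    · · · · · · · ·
    · · · · · · · ·
    · · · · · · · ·
T4:
  2·area = 78
  edge (12, 2)→(9, 14): d=(-3,12) inclusive
  edge (9, 14)→(2, 16): d=(-7,2) inclusive
  edge (2, 16)→(12, 2): d=(10,-14) inclusive
    (5,2)@(11, 5): e=[3,59,16] → █
    (6,2)@(13, 5): e=[-21,55,44] → ·
    (4,3)@(9, 7): e=[21,49,8] → █
    (5,3)@(11, 7): e=[-3,45,36] → ·
    (3,4)@(7, 9): e=[39,39,0] → █  [on edge]
    (5,4)@(11, 9): e=[-9,31,56] → ·
    (3,5)@(7, 11): e=[33,25,20] → █
    (5,5)@(11, 11): e=[-15,17,76] → ·
    (2,6)@(5, 13): e=[51,15,12] → █
    (5,6)@(11, 13): e=[-21,3,96] → ·
    (1,7)@(3, 15): e=[69,5,4] → █
    (3,7)@(7, 15): e=[21,-3,60] → ·
  covered (11 px):
    · · · · · · · ·
    · · · · · · · ·
    · · · · · █ · ·
    · · · · █ · · ·
    · · · █ █ · · ·
    · · · █ █ · · ·
    · · █ █ █ · · ·
    · █ █ · · · · ·
    · · · · · · · ·
    · · · · · · · ·
    · · · · · · · ·

Result: 38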